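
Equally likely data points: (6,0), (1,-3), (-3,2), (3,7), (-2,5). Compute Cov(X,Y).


E[X]=1, E[Y]=11/5, E[XY]=2/5
Cov(X,Y) = E[XY] - E[X]E[Y] = 2/5 - 1*11/5 = -9/5

-9/5


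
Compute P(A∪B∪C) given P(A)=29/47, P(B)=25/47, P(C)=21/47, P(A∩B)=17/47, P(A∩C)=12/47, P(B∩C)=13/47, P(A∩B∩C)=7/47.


P(A∪B∪C) = P(A)+P(B)+P(C) - P(AB)-P(AC)-P(BC) + P(ABC)
= 29/47+25/47+21/47 - 17/47-12/47-13/47 + 7/47
= 40/47

40/47


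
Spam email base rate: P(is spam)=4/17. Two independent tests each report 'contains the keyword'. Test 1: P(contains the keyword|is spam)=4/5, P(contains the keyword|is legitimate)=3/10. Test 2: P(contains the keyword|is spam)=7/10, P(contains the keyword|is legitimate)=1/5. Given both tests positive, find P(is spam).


After test 1: P(+) = 4/5*4/17 + 3/10*13/17 = 71/170
P(B|+) = (16/85)/(71/170) = 32/71
After test 2 (use post1 as new prior): P(+) = 7/10*32/71 + 1/5*39/71 = 151/355
P(B|+,+) = (112/355)/(151/355) = 112/151

112/151


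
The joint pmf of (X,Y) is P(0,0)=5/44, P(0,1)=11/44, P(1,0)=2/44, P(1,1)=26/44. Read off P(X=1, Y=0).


Read from table: P(X=1, Y=0) = 2/44 = 1/22

1/22


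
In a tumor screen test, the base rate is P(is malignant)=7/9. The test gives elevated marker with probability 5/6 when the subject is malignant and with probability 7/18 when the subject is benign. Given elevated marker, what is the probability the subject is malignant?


P(A) = P(A|B)P(B) + P(A|B')P(B') = 5/6*7/9 + 7/18*2/9 = 119/162
P(B|A) = P(A|B)P(B)/P(A) = (35/54)/(119/162) = 15/17

15/17


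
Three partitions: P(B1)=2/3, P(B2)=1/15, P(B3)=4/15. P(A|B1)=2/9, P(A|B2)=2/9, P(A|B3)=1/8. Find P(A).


P(A) = P(A|B1)P(B1) + P(A|B2)P(B2) + P(A|B3)P(B3)
= 2/9*2/3 + 2/9*1/15 + 1/8*4/15
= 4/27 + 2/135 + 1/30 = 53/270

53/270


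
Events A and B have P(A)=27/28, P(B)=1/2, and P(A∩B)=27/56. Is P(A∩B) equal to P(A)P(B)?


P(A)*P(B) = 27/28*1/2 = 27/56
P(A∩B) = 27/56, which equals P(A)P(B), so independent

Yes, A and B are independent


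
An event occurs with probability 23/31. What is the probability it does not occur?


P(A') = 1 - P(A) = 1 - 23/31 = 8/31

8/31


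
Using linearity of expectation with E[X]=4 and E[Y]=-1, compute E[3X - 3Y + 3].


E[3X - 3Y + 3] = 3*E[X] - 3*E[Y] + 3
= (3)*(4) + (-3)*(-1) + (3)
= 12 + 3 + 3 = 18

18


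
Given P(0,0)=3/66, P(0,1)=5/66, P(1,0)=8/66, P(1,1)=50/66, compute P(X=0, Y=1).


Read from table: P(X=0, Y=1) = 5/66

5/66


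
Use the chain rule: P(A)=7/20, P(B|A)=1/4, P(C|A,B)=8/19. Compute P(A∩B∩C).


P(A∩B∩C) = P(A) * P(B|A) * P(C|A∩B)
= 7/20 * 1/4 * 8/19
= 7/80 * 8/19 = 7/190

7/190


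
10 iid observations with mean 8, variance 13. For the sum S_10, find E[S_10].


E[S_n] = n*E[X_1] = 10*8 = 80

80


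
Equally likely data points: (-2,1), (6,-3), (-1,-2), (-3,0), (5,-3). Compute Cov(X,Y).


E[X]=1, E[Y]=-7/5, E[XY]=-33/5
Cov(X,Y) = E[XY] - E[X]E[Y] = -33/5 - 1*-7/5 = -26/5

-26/5


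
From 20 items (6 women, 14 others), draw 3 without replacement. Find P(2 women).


P(X=2) = C(6,2)*C(14,1) / C(20,3)
= 15*14 / 1140
= 210/1140 = 7/38

7/38


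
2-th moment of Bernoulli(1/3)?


For Bernoulli: X in {0,1}
E[X^2] = 0^2*(1-1/3) + 1^2*1/3 = 1/3

1/3


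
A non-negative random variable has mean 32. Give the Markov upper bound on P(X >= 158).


Markov: P(X >= a) <= E[X]/a
P(X >= 158) <= 32/158 = 16/79

16/79


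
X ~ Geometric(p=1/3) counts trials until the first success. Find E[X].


For geometric (trials until first success), E[X] = 1/p = 1/(1/3) = 3

3


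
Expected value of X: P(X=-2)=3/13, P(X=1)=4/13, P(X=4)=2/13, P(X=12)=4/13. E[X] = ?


E[X] = sum(x * P(x))
= -2*3/13 + 1*4/13 + 4*2/13 + 12*4/13
= 54/13

54/13


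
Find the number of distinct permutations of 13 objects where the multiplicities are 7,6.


13! = 6227020800
Denominator: 7!=5040 * 6!=720
Coefficient = 6227020800 / 3628800 = 1716

1716


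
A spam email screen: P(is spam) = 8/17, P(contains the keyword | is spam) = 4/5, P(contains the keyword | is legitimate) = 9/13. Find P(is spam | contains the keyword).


P(A) = P(A|B)P(B) + P(A|B')P(B') = 4/5*8/17 + 9/13*9/17 = 821/1105
P(B|A) = P(A|B)P(B)/P(A) = (32/85)/(821/1105) = 416/821

416/821


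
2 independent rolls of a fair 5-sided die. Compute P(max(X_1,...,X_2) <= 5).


P(max <= 5) = P(all X_i <= 5) = (P(X_1 <= 5))^2
= (5/5)^2 = 1^2 = 1

1


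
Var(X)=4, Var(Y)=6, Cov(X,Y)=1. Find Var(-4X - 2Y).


Var(-4X - 2Y) = (-4)^2*Var(X) + (-2)^2*Var(Y) + 2*(-4)*(-2)*Cov(X,Y)
= 16*4 + 4*6 + 16*1
= 64 + 24 + 16 = 104

104


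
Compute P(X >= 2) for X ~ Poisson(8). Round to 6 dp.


P(X>=2) = 1 - P(X<=1) = 1 - (e^(-8)*8^0/0! + e^(-8)*8^1/1!)
≈ 1 - (0.0003354626 + 0.0026837010)
= 1 - 0.0030191636 = 0.9969808364
≈ 0.996981

0.996981


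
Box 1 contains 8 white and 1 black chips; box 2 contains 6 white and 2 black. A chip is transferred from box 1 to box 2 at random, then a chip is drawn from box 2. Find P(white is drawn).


P(transfer white) = 8/9; P(transfer black) = 1/9
If white transferred: Urn II has 7 white of 9, so P(white|white moved) = 7/9
If black transferred: Urn II has 6 white of 9, so P(white|black moved) = 2/3
By total probability: P(white) = 8/9*7/9 + 1/9*2/3 = 62/81

62/81


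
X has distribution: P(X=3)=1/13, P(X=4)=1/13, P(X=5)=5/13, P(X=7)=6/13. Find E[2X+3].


E[2X+3] = sum(g(x)*P(x))
= 9*1/13 + 11*1/13 + 13*5/13 + 17*6/13
= 187/13

187/13


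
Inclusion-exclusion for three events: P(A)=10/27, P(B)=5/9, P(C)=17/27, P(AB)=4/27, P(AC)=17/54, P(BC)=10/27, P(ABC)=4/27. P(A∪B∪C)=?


P(A∪B∪C) = P(A)+P(B)+P(C) - P(AB)-P(AC)-P(BC) + P(ABC)
= 10/27+5/9+17/27 - 4/27-17/54-10/27 + 4/27
= 47/54

47/54


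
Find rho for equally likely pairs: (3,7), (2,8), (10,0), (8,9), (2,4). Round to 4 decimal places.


Cov(X,Y) = -4.6000, Var(X) = 11.2000, Var(Y) = 10.6400
rho = Cov/(sqrt(VarX)*sqrt(VarY)) = -0.4214

-0.4214


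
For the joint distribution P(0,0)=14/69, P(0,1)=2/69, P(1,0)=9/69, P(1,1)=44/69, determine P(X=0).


P(X=0) = P(0,0)+P(0,1) = 14/69 + 2/69 = 16/69

16/69


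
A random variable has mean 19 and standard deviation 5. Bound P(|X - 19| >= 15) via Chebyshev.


k = 15/5 = 3
Chebyshev: P(|X-mu| >= k*sigma) <= 1/k^2 = 1/3^2 = 1/9

1/9


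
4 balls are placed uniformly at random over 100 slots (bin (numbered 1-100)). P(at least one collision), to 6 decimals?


P(all different) = prod((100-i)/100 for i=0..3) = 0.941094
P(at least one match) = 1 - 0.941094 = 0.058906

0.058906


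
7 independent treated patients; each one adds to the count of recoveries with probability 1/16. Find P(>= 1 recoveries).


P(at least one) = 1 - P(none)
P(none) = (1 - 1/16)^7 = (15/16)^7 = 170859375/268435456
P(at least one) = 1 - 170859375/268435456 = 97576081/268435456

97576081/268435456


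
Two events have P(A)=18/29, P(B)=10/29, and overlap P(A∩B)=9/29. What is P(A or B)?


P(A∪B) = P(A) + P(B) - P(A∩B)
= 18/29 + 10/29 - 9/29 = 19/29

19/29


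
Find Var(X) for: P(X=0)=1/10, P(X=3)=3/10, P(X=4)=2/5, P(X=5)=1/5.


E[X] = 7/2, E[X^2] = 141/10
Var(X) = E[X^2] - (E[X])^2 = 141/10 - (7/2)^2 = 37/20

37/20


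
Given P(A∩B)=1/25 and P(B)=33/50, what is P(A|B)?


P(A|B) = P(A∩B)/P(B) = (4/100)/(66/100) = 4/66 = 2/33

2/33


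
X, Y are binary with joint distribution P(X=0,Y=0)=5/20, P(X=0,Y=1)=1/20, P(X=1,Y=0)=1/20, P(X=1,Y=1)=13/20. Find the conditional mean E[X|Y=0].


P(Y=0) = 6/20
E[X|Y=0] = (0*5 + 1*1)/6 = 1/6

1/6


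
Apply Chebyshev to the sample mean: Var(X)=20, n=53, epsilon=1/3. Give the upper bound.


Var(Xbar) = Var(X)/n = 20/53
Chebyshev: P(|Xbar-mu| >= 1/3) <= Var(Xbar)/(1/3)^2 = (20/53)/(1/9) = 180/53
Bound exceeds 1, so trivial bound: 1

1


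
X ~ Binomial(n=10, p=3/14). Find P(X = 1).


P(X=1) = C(10,1) * p^1 * (1-p)^9
= 10 * 3/14 * 2357947691/20661046784
= 35369215365/144627327488

35369215365/144627327488


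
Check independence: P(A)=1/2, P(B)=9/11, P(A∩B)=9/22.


P(A)*P(B) = 1/2*9/11 = 9/22
P(A∩B) = 9/22, which equals P(A)P(B), so independent

Yes, A and B are independent


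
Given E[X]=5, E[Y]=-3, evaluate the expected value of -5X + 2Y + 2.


E[-5X + 2Y + 2] = -5*E[X] + 2*E[Y] + 2
= (-5)*(5) + (2)*(-3) + (2)
= -25 - 6 + 2 = -29

-29


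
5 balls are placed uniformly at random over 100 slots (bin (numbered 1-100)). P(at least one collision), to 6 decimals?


P(all different) = prod((100-i)/100 for i=0..4) = 0.903450
P(at least one match) = 1 - 0.903450 = 0.096550

0.096550


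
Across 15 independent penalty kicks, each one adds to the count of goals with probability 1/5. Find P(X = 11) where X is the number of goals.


P(X=11) = C(15,11) * p^11 * (1-p)^4
= 1365 * 1/48828125 * 256/625
= 69888/6103515625

69888/6103515625


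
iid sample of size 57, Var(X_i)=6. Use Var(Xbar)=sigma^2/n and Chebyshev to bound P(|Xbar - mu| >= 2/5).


Var(Xbar) = Var(X)/n = 6/57
Chebyshev: P(|Xbar-mu| >= 2/5) <= Var(Xbar)/(2/5)^2 = (2/19)/(4/25) = 25/38

25/38


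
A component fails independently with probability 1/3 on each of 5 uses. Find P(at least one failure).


P(at least one) = 1 - P(none)
P(none) = (1 - 1/3)^5 = (2/3)^5 = 32/243
P(at least one) = 1 - 32/243 = 211/243

211/243


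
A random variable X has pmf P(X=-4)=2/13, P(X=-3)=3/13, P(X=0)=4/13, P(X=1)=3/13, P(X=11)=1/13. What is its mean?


E[X] = sum(x * P(x))
= -4*2/13 - 3*3/13 + 0*4/13 + 1*3/13 + 11*1/13
= -3/13

-3/13


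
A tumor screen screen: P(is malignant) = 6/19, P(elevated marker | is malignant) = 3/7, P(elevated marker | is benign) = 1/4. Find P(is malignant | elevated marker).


P(A) = P(A|B)P(B) + P(A|B')P(B') = 3/7*6/19 + 1/4*13/19 = 163/532
P(B|A) = P(A|B)P(B)/P(A) = (18/133)/(163/532) = 72/163

72/163


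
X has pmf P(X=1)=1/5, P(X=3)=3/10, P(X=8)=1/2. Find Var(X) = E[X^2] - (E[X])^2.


E[X] = 51/10, E[X^2] = 349/10
Var(X) = E[X^2] - (E[X])^2 = 349/10 - (51/10)^2 = 889/100

889/100


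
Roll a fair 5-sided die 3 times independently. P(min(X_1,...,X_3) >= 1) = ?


P(min >= 1) = P(all X_i >= 1) = (P(X_1 >= 1))^3
= (5/5)^3 = 1^3 = 1

1


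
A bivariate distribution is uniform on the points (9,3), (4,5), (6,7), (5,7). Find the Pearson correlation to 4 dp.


Cov(X,Y) = -2.0000, Var(X) = 3.5000, Var(Y) = 2.7500
rho = Cov/(sqrt(VarX)*sqrt(VarY)) = -0.6447

-0.6447


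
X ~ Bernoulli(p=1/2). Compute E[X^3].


For Bernoulli: X in {0,1}
E[X^3] = 0^3*(1-1/2) + 1^3*1/2 = 1/2

1/2


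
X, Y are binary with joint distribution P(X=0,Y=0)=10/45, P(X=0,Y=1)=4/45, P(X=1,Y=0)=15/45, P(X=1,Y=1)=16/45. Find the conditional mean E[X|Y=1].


P(Y=1) = 20/45
E[X|Y=1] = (0*4 + 1*16)/20 = 16/20 = 4/5

4/5


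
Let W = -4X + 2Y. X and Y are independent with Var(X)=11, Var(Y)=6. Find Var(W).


Independence => Cov(X,Y)=0
Var(-4X + 2Y) = (-4)^2*Var(X) + 2^2*Var(Y)
= 16*11 + 4*6 = 200

200


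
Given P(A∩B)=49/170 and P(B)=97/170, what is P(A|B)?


P(A|B) = P(A∩B)/P(B) = (49/170)/(97/170) = 49/97

49/97


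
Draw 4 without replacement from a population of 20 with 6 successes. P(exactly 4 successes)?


P(X=4) = C(6,4)*C(14,0) / C(20,4)
= 15*1 / 4845
= 15/4845 = 1/323

1/323


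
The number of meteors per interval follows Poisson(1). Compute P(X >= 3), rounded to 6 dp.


P(X>=3) = 1 - P(X<=2) = 1 - (e^(-1)*1^0/0! + e^(-1)*1^1/1! + e^(-1)*1^2/2!)
≈ 1 - (0.3678794412 + 0.3678794412 + 0.1839397206)
= 1 - 0.9196986030 = 0.0803013970
≈ 0.080301

0.080301


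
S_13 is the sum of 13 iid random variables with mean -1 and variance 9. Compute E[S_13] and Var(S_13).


E[S_n] = n*mu = 13*-1 = -13
Var(S_n) = n*sigma^2 = 13*9 = 117

E[S_13]=-13, Var(S_13)=117


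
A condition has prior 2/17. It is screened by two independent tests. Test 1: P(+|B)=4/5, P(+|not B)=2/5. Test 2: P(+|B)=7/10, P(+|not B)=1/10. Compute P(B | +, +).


After test 1: P(+) = 4/5*2/17 + 2/5*15/17 = 38/85
P(B|+) = (8/85)/(38/85) = 4/19
After test 2 (use post1 as new prior): P(+) = 7/10*4/19 + 1/10*15/19 = 43/190
P(B|+,+) = (14/95)/(43/190) = 28/43

28/43


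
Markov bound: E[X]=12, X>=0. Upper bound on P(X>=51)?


Markov: P(X >= a) <= E[X]/a
P(X >= 51) <= 12/51 = 4/17

4/17


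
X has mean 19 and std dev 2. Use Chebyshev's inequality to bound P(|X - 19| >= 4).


k = 4/2 = 2
Chebyshev: P(|X-mu| >= k*sigma) <= 1/k^2 = 1/2^2 = 1/4

1/4


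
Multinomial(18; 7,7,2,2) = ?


18! = 6402373705728000
Denominator: 7!=5040 * 7!=5040 * 2!=2 * 2!=2
Coefficient = 6402373705728000 / 101606400 = 63011520

63011520


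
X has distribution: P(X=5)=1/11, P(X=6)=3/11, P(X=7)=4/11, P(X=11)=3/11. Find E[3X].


E[3X] = sum(g(x)*P(x))
= 15*1/11 + 18*3/11 + 21*4/11 + 33*3/11
= 252/11

252/11


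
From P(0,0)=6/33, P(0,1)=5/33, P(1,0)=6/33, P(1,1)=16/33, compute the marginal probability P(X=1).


P(X=1) = P(1,0)+P(1,1) = 6/33 + 16/33 = 22/33 = 2/3

2/3


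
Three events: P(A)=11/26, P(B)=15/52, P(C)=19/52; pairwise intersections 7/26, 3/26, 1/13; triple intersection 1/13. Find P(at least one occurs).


P(A∪B∪C) = P(A)+P(B)+P(C) - P(AB)-P(AC)-P(BC) + P(ABC)
= 11/26+15/52+19/52 - 7/26-3/26-1/13 + 1/13
= 9/13

9/13


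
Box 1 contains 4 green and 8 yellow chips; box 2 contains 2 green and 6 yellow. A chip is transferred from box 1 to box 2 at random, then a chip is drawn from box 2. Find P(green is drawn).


P(transfer green) = 4/12 = 1/3; P(transfer yellow) = 2/3
If green transferred: Urn II has 3 green of 9, so P(green|green moved) = 1/3
If yellow transferred: Urn II has 2 green of 9, so P(green|yellow moved) = 2/9
By total probability: P(green) = 1/3*1/3 + 2/3*2/9 = 7/27

7/27


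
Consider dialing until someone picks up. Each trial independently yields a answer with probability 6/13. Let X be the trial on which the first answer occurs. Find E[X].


For geometric (trials until first success), E[X] = 1/p = 1/(6/13) = 13/6

13/6


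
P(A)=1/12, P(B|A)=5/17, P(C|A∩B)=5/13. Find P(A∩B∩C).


P(A∩B∩C) = P(A) * P(B|A) * P(C|A∩B)
= 1/12 * 5/17 * 5/13
= 5/204 * 5/13 = 25/2652

25/2652


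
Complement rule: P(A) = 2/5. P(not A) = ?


P(A') = 1 - P(A) = 1 - 2/5 = 3/5

3/5


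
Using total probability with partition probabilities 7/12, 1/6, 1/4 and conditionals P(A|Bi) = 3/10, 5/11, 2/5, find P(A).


P(A) = P(A|B1)P(B1) + P(A|B2)P(B2) + P(A|B3)P(B3)
= 3/10*7/12 + 5/11*1/6 + 2/5*1/4
= 7/40 + 5/66 + 1/10 = 463/1320

463/1320


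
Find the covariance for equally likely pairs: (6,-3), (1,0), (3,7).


E[X]=10/3, E[Y]=4/3, E[XY]=1
Cov(X,Y) = E[XY] - E[X]E[Y] = 1 - 10/3*4/3 = -31/9

-31/9


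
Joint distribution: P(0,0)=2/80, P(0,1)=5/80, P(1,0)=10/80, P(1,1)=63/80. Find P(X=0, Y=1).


Read from table: P(X=0, Y=1) = 5/80 = 1/16

1/16


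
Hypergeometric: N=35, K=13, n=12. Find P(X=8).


P(X=8) = C(13,8)*C(22,4) / C(35,12)
= 1287*7315 / 834451800
= 9414405/834451800 = 6897/611320

6897/611320


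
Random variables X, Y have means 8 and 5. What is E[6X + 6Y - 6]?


E[6X + 6Y - 6] = 6*E[X] + 6*E[Y] - 6
= (6)*(8) + (6)*(5) + (-6)
= 48 + 30 - 6 = 72

72


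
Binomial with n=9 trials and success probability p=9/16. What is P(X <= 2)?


P(X<=2) = P(X=0) + P(X=1) + P(X=2)
= 40353607/68719476736 + 466948881/68719476736 + 600362847/17179869184
= 727188469/17179869184

727188469/17179869184


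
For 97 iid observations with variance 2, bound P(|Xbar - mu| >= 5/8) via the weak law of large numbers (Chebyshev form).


Var(Xbar) = Var(X)/n = 2/97
Chebyshev: P(|Xbar-mu| >= 5/8) <= Var(Xbar)/(5/8)^2 = (2/97)/(25/64) = 128/2425

128/2425


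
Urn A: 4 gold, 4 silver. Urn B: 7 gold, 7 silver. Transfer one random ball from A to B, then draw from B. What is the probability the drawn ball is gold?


P(transfer gold) = 4/8 = 1/2; P(transfer silver) = 1/2
If gold transferred: Urn II has 8 gold of 15, so P(gold|gold moved) = 8/15
If silver transferred: Urn II has 7 gold of 15, so P(gold|silver moved) = 7/15
By total probability: P(gold) = 1/2*8/15 + 1/2*7/15 = 1/2

1/2


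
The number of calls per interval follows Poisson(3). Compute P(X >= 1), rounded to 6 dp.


P(X>=1) = 1 - P(X<=0) = 1 - (e^(-3)*3^0/0!)
≈ 1 - 0.0497870684 = 0.9502129316
≈ 0.950213

0.950213


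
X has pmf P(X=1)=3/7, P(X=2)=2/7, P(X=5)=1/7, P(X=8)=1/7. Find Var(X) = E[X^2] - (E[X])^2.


E[X] = 20/7, E[X^2] = 100/7
Var(X) = E[X^2] - (E[X])^2 = 100/7 - (20/7)^2 = 300/49

300/49


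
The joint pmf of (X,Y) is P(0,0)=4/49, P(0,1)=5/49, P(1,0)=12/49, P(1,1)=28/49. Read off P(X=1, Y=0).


Read from table: P(X=1, Y=0) = 12/49

12/49


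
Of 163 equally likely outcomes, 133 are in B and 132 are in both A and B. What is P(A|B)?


P(A|B) = P(A∩B)/P(B) = (132/163)/(133/163) = 132/133

132/133


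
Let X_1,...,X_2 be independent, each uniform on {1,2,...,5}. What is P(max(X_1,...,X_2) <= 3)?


P(max <= 3) = P(all X_i <= 3) = (P(X_1 <= 3))^2
= (3/5)^2 = 9/25

9/25


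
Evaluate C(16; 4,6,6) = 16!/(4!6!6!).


16! = 20922789888000
Denominator: 4!=24 * 6!=720 * 6!=720
Coefficient = 20922789888000 / 12441600 = 1681680

1681680


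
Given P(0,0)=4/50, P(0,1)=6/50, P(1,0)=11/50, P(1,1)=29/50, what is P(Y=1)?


P(Y=1) = P(0,1)+P(1,1) = 6/50 + 29/50 = 35/50 = 7/10

7/10


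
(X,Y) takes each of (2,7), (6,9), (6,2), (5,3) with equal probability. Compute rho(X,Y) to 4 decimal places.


Cov(X,Y) = -1.1875, Var(X) = 2.6875, Var(Y) = 8.1875
rho = Cov/(sqrt(VarX)*sqrt(VarY)) = -0.2532

-0.2532


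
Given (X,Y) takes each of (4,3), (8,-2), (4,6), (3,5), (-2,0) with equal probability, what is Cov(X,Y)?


E[X]=17/5, E[Y]=12/5, E[XY]=7
Cov(X,Y) = E[XY] - E[X]E[Y] = 7 - 17/5*12/5 = -29/25

-29/25


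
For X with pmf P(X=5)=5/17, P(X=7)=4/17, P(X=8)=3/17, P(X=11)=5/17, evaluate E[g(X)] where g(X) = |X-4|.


E[|X-4|] = sum(g(x)*P(x))
= 1*5/17 + 3*4/17 + 4*3/17 + 7*5/17
= 64/17

64/17


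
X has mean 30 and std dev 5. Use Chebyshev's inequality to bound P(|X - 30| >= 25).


k = 25/5 = 5
Chebyshev: P(|X-mu| >= k*sigma) <= 1/k^2 = 1/5^2 = 1/25

1/25


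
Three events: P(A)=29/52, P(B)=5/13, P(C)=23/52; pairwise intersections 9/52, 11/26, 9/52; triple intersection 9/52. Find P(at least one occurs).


P(A∪B∪C) = P(A)+P(B)+P(C) - P(AB)-P(AC)-P(BC) + P(ABC)
= 29/52+5/13+23/52 - 9/52-11/26-9/52 + 9/52
= 41/52

41/52


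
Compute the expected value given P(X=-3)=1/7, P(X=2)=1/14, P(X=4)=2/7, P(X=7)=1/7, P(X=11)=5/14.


E[X] = sum(x * P(x))
= -3*1/7 + 2*1/14 + 4*2/7 + 7*1/7 + 11*5/14
= 81/14

81/14


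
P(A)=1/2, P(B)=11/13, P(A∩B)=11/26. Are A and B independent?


P(A)*P(B) = 1/2*11/13 = 11/26
P(A∩B) = 11/26, which equals P(A)P(B), so independent

Yes, A and B are independent


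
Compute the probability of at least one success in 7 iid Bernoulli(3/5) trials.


P(at least one) = 1 - P(none)
P(none) = (1 - 3/5)^7 = (2/5)^7 = 128/78125
P(at least one) = 1 - 128/78125 = 77997/78125

77997/78125


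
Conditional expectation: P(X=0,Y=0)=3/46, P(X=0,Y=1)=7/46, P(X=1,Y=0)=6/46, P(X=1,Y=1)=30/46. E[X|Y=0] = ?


P(Y=0) = 9/46
E[X|Y=0] = (0*3 + 1*6)/9 = 6/9 = 2/3

2/3


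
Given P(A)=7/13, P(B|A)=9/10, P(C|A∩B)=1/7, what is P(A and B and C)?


P(A∩B∩C) = P(A) * P(B|A) * P(C|A∩B)
= 7/13 * 9/10 * 1/7
= 63/130 * 1/7 = 9/130

9/130


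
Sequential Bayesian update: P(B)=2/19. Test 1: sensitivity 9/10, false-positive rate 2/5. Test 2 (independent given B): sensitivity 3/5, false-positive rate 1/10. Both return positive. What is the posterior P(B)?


After test 1: P(+) = 9/10*2/19 + 2/5*17/19 = 43/95
P(B|+) = (9/95)/(43/95) = 9/43
After test 2 (use post1 as new prior): P(+) = 3/5*9/43 + 1/10*34/43 = 44/215
P(B|+,+) = (27/215)/(44/215) = 27/44

27/44


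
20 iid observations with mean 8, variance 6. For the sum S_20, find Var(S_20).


By independence, Var(S_n) = n*Var(X_1) = 20*6 = 120

120


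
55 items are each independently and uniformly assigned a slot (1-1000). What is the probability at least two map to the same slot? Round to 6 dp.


P(all different) = prod((1000-i)/1000 for i=0..54) = 0.220306
P(at least one match) = 1 - 0.220306 = 0.779694

0.779694


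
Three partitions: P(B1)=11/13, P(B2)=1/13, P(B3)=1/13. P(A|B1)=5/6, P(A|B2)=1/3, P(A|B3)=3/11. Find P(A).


P(A) = P(A|B1)P(B1) + P(A|B2)P(B2) + P(A|B3)P(B3)
= 5/6*11/13 + 1/3*1/13 + 3/11*1/13
= 55/78 + 1/39 + 3/143 = 215/286

215/286


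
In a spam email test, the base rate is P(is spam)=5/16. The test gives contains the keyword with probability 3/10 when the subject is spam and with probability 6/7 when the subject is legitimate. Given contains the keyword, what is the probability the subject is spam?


P(A) = P(A|B)P(B) + P(A|B')P(B') = 3/10*5/16 + 6/7*11/16 = 153/224
P(B|A) = P(A|B)P(B)/P(A) = (3/32)/(153/224) = 7/51

7/51


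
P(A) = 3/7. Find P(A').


P(A') = 1 - P(A) = 1 - 3/7 = 4/7

4/7


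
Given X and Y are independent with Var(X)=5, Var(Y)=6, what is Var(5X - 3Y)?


Independence => Cov(X,Y)=0
Var(5X - 3Y) = 5^2*Var(X) + (-3)^2*Var(Y)
= 25*5 + 9*6 = 179

179


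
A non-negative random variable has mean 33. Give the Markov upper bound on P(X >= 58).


Markov: P(X >= a) <= E[X]/a
P(X >= 58) <= 33/58

33/58


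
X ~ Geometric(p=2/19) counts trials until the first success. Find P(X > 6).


P(X > 6) = P(first 6 trials all fail) = (1-p)^6 = (17/19)^6 = 24137569/47045881

24137569/47045881


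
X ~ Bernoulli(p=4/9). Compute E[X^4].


For Bernoulli: X in {0,1}
E[X^4] = 0^4*(1-4/9) + 1^4*4/9 = 4/9

4/9


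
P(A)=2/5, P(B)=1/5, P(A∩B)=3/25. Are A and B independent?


P(A)*P(B) = 2/5*1/5 = 2/25
P(A∩B) = 3/25 != 2/25, so not independent

No, A and B are not independent


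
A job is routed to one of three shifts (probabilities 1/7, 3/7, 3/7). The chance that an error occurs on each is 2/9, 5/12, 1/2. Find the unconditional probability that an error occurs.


P(A) = P(A|B1)P(B1) + P(A|B2)P(B2) + P(A|B3)P(B3)
= 2/9*1/7 + 5/12*3/7 + 1/2*3/7
= 2/63 + 5/28 + 3/14 = 107/252

107/252


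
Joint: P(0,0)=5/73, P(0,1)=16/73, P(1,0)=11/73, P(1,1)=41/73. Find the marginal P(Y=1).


P(Y=1) = P(0,1)+P(1,1) = 16/73 + 41/73 = 57/73

57/73


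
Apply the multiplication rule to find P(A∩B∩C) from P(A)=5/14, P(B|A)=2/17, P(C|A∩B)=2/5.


P(A∩B∩C) = P(A) * P(B|A) * P(C|A∩B)
= 5/14 * 2/17 * 2/5
= 5/119 * 2/5 = 2/119

2/119


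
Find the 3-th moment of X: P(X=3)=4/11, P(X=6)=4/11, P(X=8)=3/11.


E[X^3] = sum(x^3 * P(x))
= 27*4/11 + 216*4/11 + 512*3/11
= 228

228


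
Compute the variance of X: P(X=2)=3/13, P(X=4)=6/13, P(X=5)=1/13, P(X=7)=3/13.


E[X] = 56/13, E[X^2] = 280/13
Var(X) = E[X^2] - (E[X])^2 = 280/13 - (56/13)^2 = 504/169

504/169


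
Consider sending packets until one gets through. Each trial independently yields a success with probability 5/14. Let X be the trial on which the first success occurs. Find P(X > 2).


P(X > 2) = P(first 2 trials all fail) = (1-p)^2 = (9/14)^2 = 81/196

81/196


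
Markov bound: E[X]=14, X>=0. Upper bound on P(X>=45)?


Markov: P(X >= a) <= E[X]/a
P(X >= 45) <= 14/45

14/45


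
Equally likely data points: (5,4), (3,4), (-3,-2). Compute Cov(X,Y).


E[X]=5/3, E[Y]=2, E[XY]=38/3
Cov(X,Y) = E[XY] - E[X]E[Y] = 38/3 - 5/3*2 = 28/3

28/3


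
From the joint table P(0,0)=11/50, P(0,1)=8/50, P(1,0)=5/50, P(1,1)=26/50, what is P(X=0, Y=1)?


Read from table: P(X=0, Y=1) = 8/50 = 4/25

4/25


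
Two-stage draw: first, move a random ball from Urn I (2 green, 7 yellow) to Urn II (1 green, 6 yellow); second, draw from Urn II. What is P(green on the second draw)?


P(transfer green) = 2/9; P(transfer yellow) = 7/9
If green transferred: Urn II has 2 green of 8, so P(green|green moved) = 1/4
If yellow transferred: Urn II has 1 green of 8, so P(green|yellow moved) = 1/8
By total probability: P(green) = 2/9*1/4 + 7/9*1/8 = 11/72

11/72


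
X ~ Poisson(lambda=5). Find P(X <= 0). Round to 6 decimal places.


P(X<=0) = e^(-5)*5^0/0!
≈ 0.0067379470
≈ 0.006738

0.006738


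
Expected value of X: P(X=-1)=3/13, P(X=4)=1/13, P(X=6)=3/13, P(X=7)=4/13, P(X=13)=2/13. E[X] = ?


E[X] = sum(x * P(x))
= -1*3/13 + 4*1/13 + 6*3/13 + 7*4/13 + 13*2/13
= 73/13

73/13


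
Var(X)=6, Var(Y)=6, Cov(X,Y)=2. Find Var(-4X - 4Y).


Var(-4X - 4Y) = (-4)^2*Var(X) + (-4)^2*Var(Y) + 2*(-4)*(-4)*Cov(X,Y)
= 16*6 + 16*6 + 32*2
= 96 + 96 + 64 = 256

256


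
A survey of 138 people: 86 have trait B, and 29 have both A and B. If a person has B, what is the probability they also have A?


P(A|B) = P(A∩B)/P(B) = (29/138)/(86/138) = 29/86

29/86


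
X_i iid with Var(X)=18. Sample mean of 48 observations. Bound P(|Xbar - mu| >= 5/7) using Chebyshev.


Var(Xbar) = Var(X)/n = 18/48
Chebyshev: P(|Xbar-mu| >= 5/7) <= Var(Xbar)/(5/7)^2 = (3/8)/(25/49) = 147/200

147/200


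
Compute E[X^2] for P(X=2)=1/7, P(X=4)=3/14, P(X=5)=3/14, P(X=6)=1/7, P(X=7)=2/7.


E[X^2] = sum(g(x)*P(x))
= 4*1/7 + 16*3/14 + 25*3/14 + 36*1/7 + 49*2/7
= 57/2

57/2


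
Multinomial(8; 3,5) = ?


8! = 40320
Denominator: 3!=6 * 5!=120
Coefficient = 40320 / 720 = 56

56


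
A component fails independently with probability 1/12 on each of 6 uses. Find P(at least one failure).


P(at least one) = 1 - P(none)
P(none) = (1 - 1/12)^6 = (11/12)^6 = 1771561/2985984
P(at least one) = 1 - 1771561/2985984 = 1214423/2985984

1214423/2985984


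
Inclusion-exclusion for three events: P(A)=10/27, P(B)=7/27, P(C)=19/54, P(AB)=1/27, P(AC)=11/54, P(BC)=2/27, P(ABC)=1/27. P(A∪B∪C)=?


P(A∪B∪C) = P(A)+P(B)+P(C) - P(AB)-P(AC)-P(BC) + P(ABC)
= 10/27+7/27+19/54 - 1/27-11/54-2/27 + 1/27
= 19/27

19/27


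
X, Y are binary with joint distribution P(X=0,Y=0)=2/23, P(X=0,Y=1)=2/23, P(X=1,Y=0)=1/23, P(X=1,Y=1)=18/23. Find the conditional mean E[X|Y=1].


P(Y=1) = 20/23
E[X|Y=1] = (0*2 + 1*18)/20 = 18/20 = 9/10

9/10


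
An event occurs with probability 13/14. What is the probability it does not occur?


P(A') = 1 - P(A) = 1 - 13/14 = 1/14

1/14


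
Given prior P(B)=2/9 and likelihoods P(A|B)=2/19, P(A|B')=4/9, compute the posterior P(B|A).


P(A) = P(A|B)P(B) + P(A|B')P(B') = 2/19*2/9 + 4/9*7/9 = 568/1539
P(B|A) = P(A|B)P(B)/P(A) = (4/171)/(568/1539) = 9/142

9/142


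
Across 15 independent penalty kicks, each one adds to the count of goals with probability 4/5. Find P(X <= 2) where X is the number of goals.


P(X<=2) = P(X=0) + P(X=1) + P(X=2)
= 1/30517578125 + 12/6103515625 + 336/6103515625
= 1741/30517578125

1741/30517578125


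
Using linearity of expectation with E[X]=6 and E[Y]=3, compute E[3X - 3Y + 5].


E[3X - 3Y + 5] = 3*E[X] - 3*E[Y] + 5
= (3)*(6) + (-3)*(3) + (5)
= 18 - 9 + 5 = 14

14


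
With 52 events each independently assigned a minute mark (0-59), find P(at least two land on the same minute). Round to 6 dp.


P(all different) = prod((60-i)/60 for i=0..51) = 0.000000
P(at least one match) = 1 - 0.000000 = 1.000000

1.000000


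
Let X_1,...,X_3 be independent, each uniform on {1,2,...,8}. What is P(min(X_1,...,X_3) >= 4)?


P(min >= 4) = P(all X_i >= 4) = (P(X_1 >= 4))^3
= (5/8)^3 = 125/512

125/512


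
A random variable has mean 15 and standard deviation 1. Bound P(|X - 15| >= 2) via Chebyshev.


k = 2/1 = 2
Chebyshev: P(|X-mu| >= k*sigma) <= 1/k^2 = 1/2^2 = 1/4

1/4


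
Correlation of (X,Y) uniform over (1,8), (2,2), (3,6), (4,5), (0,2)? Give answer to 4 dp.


Cov(X,Y) = 0.8000, Var(X) = 2.0000, Var(Y) = 5.4400
rho = Cov/(sqrt(VarX)*sqrt(VarY)) = 0.2425

0.2425


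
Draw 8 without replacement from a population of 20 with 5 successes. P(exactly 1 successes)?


P(X=1) = C(5,1)*C(15,7) / C(20,8)
= 5*6435 / 125970
= 32175/125970 = 165/646

165/646


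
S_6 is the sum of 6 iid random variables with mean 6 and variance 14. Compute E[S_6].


E[S_n] = n*E[X_1] = 6*6 = 36

36


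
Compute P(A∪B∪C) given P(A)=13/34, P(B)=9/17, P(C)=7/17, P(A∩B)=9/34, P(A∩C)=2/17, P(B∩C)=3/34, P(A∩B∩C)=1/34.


P(A∪B∪C) = P(A)+P(B)+P(C) - P(AB)-P(AC)-P(BC) + P(ABC)
= 13/34+9/17+7/17 - 9/34-2/17-3/34 + 1/34
= 15/17

15/17


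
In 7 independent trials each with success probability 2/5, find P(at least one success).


P(at least one) = 1 - P(none)
P(none) = (1 - 2/5)^7 = (3/5)^7 = 2187/78125
P(at least one) = 1 - 2187/78125 = 75938/78125

75938/78125


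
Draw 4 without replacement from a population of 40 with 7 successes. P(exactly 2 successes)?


P(X=2) = C(7,2)*C(33,2) / C(40,4)
= 21*528 / 91390
= 11088/91390 = 5544/45695

5544/45695


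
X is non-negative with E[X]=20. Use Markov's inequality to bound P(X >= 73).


Markov: P(X >= a) <= E[X]/a
P(X >= 73) <= 20/73

20/73


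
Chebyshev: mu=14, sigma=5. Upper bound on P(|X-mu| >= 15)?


k = 15/5 = 3
Chebyshev: P(|X-mu| >= k*sigma) <= 1/k^2 = 1/3^2 = 1/9

1/9


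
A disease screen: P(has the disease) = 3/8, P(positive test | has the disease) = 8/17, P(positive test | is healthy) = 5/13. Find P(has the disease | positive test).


P(A) = P(A|B)P(B) + P(A|B')P(B') = 8/17*3/8 + 5/13*5/8 = 737/1768
P(B|A) = P(A|B)P(B)/P(A) = (3/17)/(737/1768) = 312/737

312/737


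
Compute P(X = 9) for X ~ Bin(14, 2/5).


P(X=9) = C(14,9) * p^9 * (1-p)^5
= 2002 * 512/1953125 * 243/3125
= 249080832/6103515625

249080832/6103515625


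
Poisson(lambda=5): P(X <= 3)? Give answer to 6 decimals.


P(X<=3) = e^(-5)*5^0/0! + e^(-5)*5^1/1! + e^(-5)*5^2/2! + e^(-5)*5^3/3!
≈ 0.0067379470 + 0.0336897350 + 0.0842243375 + 0.1403738958
= 0.2650259153
≈ 0.265026

0.265026


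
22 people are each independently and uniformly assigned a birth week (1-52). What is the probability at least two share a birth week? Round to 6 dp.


P(all different) = prod((52-i)/52 for i=0..21) = 0.005382
P(at least one match) = 1 - 0.005382 = 0.994618

0.994618


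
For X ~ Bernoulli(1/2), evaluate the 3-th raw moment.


For Bernoulli: X in {0,1}
E[X^3] = 0^3*(1-1/2) + 1^3*1/2 = 1/2

1/2


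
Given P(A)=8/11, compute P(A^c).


P(A') = 1 - P(A) = 1 - 8/11 = 3/11

3/11


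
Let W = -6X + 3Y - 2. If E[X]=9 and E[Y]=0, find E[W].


E[-6X + 3Y - 2] = -6*E[X] + 3*E[Y] - 2
= (-6)*(9) + (3)*(0) + (-2)
= -54 + 0 - 2 = -56

-56


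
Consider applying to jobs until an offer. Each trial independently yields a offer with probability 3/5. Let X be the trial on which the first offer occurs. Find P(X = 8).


P(X=8) = (1-p)^7 * p = (2/5)^7 * 3/5
= 128/78125 * 3/5 = 384/390625

384/390625


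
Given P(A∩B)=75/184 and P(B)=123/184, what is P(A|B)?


P(A|B) = P(A∩B)/P(B) = (75/184)/(123/184) = 75/123 = 25/41

25/41


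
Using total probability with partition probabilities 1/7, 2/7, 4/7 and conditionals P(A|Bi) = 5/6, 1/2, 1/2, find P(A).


P(A) = P(A|B1)P(B1) + P(A|B2)P(B2) + P(A|B3)P(B3)
= 5/6*1/7 + 1/2*2/7 + 1/2*4/7
= 5/42 + 1/7 + 2/7 = 23/42

23/42


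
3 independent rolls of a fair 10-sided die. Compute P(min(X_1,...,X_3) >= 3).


P(min >= 3) = P(all X_i >= 3) = (P(X_1 >= 3))^3
= (8/10)^3 = (4/5)^3 = 64/125

64/125


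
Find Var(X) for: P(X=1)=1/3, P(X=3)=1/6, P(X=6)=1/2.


E[X] = 23/6, E[X^2] = 119/6
Var(X) = E[X^2] - (E[X])^2 = 119/6 - (23/6)^2 = 185/36

185/36


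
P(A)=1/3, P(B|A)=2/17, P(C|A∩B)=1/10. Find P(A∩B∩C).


P(A∩B∩C) = P(A) * P(B|A) * P(C|A∩B)
= 1/3 * 2/17 * 1/10
= 2/51 * 1/10 = 1/255

1/255


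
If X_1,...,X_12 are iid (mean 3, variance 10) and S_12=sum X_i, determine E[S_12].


E[S_n] = n*E[X_1] = 12*3 = 36

36


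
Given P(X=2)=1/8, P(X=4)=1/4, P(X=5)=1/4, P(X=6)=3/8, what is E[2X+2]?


E[2X+2] = sum(g(x)*P(x))
= 6*1/8 + 10*1/4 + 12*1/4 + 14*3/8
= 23/2

23/2


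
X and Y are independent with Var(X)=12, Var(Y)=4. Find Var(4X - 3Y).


Independence => Cov(X,Y)=0
Var(4X - 3Y) = 4^2*Var(X) + (-3)^2*Var(Y)
= 16*12 + 9*4 = 228

228


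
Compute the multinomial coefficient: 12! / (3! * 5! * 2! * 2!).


12! = 479001600
Denominator: 3!=6 * 5!=120 * 2!=2 * 2!=2
Coefficient = 479001600 / 2880 = 166320

166320


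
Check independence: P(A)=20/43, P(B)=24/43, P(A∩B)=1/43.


P(A)*P(B) = 20/43*24/43 = 480/1849
P(A∩B) = 1/43 != 480/1849, so not independent

No, A and B are not independent


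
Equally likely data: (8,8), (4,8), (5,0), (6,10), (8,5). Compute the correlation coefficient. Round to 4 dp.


Cov(X,Y) = 0.7600, Var(X) = 2.5600, Var(Y) = 12.1600
rho = Cov/(sqrt(VarX)*sqrt(VarY)) = 0.1362

0.1362


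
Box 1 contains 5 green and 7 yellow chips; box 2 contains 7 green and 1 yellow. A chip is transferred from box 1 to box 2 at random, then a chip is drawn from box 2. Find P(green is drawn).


P(transfer green) = 5/12; P(transfer yellow) = 7/12
If green transferred: Urn II has 8 green of 9, so P(green|green moved) = 8/9
If yellow transferred: Urn II has 7 green of 9, so P(green|yellow moved) = 7/9
By total probability: P(green) = 5/12*8/9 + 7/12*7/9 = 89/108

89/108


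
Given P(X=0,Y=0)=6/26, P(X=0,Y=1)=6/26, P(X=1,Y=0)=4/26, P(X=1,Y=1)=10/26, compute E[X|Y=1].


P(Y=1) = 16/26
E[X|Y=1] = (0*6 + 1*10)/16 = 10/16 = 5/8

5/8


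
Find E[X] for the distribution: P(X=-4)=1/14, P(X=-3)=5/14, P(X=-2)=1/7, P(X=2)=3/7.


E[X] = sum(x * P(x))
= -4*1/14 - 3*5/14 - 2*1/7 + 2*3/7
= -11/14

-11/14


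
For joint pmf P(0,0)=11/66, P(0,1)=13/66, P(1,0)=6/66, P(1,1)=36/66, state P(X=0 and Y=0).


Read from table: P(X=0, Y=0) = 11/66 = 1/6

1/6


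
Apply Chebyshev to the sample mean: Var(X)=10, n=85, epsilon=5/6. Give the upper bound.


Var(Xbar) = Var(X)/n = 10/85
Chebyshev: P(|Xbar-mu| >= 5/6) <= Var(Xbar)/(5/6)^2 = (2/17)/(25/36) = 72/425

72/425


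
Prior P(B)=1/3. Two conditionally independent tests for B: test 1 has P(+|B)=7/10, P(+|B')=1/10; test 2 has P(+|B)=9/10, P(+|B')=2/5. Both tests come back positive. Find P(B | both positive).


After test 1: P(+) = 7/10*1/3 + 1/10*2/3 = 3/10
P(B|+) = (7/30)/(3/10) = 7/9
After test 2 (use post1 as new prior): P(+) = 9/10*7/9 + 2/5*2/9 = 71/90
P(B|+,+) = (7/10)/(71/90) = 63/71

63/71


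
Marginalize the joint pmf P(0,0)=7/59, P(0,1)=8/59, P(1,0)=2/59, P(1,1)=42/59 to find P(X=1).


P(X=1) = P(1,0)+P(1,1) = 2/59 + 42/59 = 44/59

44/59


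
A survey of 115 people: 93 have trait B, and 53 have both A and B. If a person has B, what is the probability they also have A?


P(A|B) = P(A∩B)/P(B) = (53/115)/(93/115) = 53/93

53/93


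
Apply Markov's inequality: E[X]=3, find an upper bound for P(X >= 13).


Markov: P(X >= a) <= E[X]/a
P(X >= 13) <= 3/13

3/13


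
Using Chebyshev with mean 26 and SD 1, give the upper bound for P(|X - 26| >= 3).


k = 3/1 = 3
Chebyshev: P(|X-mu| >= k*sigma) <= 1/k^2 = 1/3^2 = 1/9

1/9


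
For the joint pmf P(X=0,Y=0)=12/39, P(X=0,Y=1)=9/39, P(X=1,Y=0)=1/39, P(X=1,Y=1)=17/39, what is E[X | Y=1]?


P(Y=1) = 26/39
E[X|Y=1] = (0*9 + 1*17)/26 = 17/26

17/26


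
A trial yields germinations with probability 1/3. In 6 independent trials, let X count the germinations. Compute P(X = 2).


P(X=2) = C(6,2) * p^2 * (1-p)^4
= 15 * 1/9 * 16/81
= 80/243

80/243


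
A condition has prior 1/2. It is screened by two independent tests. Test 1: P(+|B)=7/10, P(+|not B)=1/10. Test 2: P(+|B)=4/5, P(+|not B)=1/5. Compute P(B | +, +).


After test 1: P(+) = 7/10*1/2 + 1/10*1/2 = 2/5
P(B|+) = (7/20)/(2/5) = 7/8
After test 2 (use post1 as new prior): P(+) = 4/5*7/8 + 1/5*1/8 = 29/40
P(B|+,+) = (7/10)/(29/40) = 28/29

28/29


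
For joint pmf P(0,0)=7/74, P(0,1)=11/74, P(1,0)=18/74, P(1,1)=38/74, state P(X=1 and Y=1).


Read from table: P(X=1, Y=1) = 38/74 = 19/37

19/37


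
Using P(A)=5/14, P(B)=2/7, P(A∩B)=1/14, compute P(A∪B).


P(A∪B) = P(A) + P(B) - P(A∩B)
= 5/14 + 2/7 - 1/14 = 4/7

4/7


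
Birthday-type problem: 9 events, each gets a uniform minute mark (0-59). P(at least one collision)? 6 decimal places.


P(all different) = prod((60-i)/60 for i=0..8) = 0.532315
P(at least one match) = 1 - 0.532315 = 0.467685

0.467685


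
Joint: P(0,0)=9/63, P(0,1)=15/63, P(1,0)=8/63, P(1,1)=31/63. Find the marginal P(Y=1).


P(Y=1) = P(0,1)+P(1,1) = 15/63 + 31/63 = 46/63

46/63


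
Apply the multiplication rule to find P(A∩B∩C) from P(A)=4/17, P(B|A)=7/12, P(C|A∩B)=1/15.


P(A∩B∩C) = P(A) * P(B|A) * P(C|A∩B)
= 4/17 * 7/12 * 1/15
= 7/51 * 1/15 = 7/765

7/765


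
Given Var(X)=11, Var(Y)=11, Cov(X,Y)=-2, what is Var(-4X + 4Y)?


Var(-4X + 4Y) = (-4)^2*Var(X) + 4^2*Var(Y) + 2*(-4)*4*Cov(X,Y)
= 16*11 + 16*11 - 32*(-2)
= 176 + 176 + 64 = 416

416


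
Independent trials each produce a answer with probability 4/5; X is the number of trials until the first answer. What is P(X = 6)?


P(X=6) = (1-p)^5 * p = (1/5)^5 * 4/5
= 1/3125 * 4/5 = 4/15625

4/15625


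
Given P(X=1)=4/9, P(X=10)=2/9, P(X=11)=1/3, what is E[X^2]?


E[X^2] = sum(g(x)*P(x))
= 1*4/9 + 100*2/9 + 121*1/3
= 63

63


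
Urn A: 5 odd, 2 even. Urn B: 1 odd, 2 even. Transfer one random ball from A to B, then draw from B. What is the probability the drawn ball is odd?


P(transfer odd) = 5/7; P(transfer even) = 2/7
If odd transferred: Urn II has 2 odd of 4, so P(odd|odd moved) = 1/2
If even transferred: Urn II has 1 odd of 4, so P(odd|even moved) = 1/4
By total probability: P(odd) = 5/7*1/2 + 2/7*1/4 = 3/7

3/7


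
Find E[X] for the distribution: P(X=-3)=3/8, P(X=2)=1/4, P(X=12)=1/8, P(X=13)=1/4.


E[X] = sum(x * P(x))
= -3*3/8 + 2*1/4 + 12*1/8 + 13*1/4
= 33/8

33/8


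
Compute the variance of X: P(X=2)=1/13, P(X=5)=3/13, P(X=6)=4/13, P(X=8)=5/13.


E[X] = 81/13, E[X^2] = 543/13
Var(X) = E[X^2] - (E[X])^2 = 543/13 - (81/13)^2 = 498/169

498/169


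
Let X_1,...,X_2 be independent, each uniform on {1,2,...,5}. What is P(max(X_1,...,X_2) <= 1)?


P(max <= 1) = P(all X_i <= 1) = (P(X_1 <= 1))^2
= (1/5)^2 = 1/25

1/25


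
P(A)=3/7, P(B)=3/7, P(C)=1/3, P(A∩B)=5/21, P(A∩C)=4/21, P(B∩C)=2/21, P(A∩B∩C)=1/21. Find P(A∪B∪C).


P(A∪B∪C) = P(A)+P(B)+P(C) - P(AB)-P(AC)-P(BC) + P(ABC)
= 3/7+3/7+1/3 - 5/21-4/21-2/21 + 1/21
= 5/7

5/7


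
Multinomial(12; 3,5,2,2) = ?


12! = 479001600
Denominator: 3!=6 * 5!=120 * 2!=2 * 2!=2
Coefficient = 479001600 / 2880 = 166320

166320


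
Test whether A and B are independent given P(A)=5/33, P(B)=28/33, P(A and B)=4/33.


P(A)*P(B) = 5/33*28/33 = 140/1089
P(A∩B) = 4/33 != 140/1089, so not independent

No, A and B are not independent


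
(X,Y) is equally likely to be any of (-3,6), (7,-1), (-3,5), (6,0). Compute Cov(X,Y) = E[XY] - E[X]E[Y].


E[X]=7/4, E[Y]=5/2, E[XY]=-10
Cov(X,Y) = E[XY] - E[X]E[Y] = -10 - 7/4*5/2 = -115/8

-115/8


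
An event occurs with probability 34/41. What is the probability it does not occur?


P(A') = 1 - P(A) = 1 - 34/41 = 7/41

7/41


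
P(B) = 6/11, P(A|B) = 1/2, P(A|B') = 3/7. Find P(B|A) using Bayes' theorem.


P(A) = P(A|B)P(B) + P(A|B')P(B') = 1/2*6/11 + 3/7*5/11 = 36/77
P(B|A) = P(A|B)P(B)/P(A) = (3/11)/(36/77) = 7/12

7/12


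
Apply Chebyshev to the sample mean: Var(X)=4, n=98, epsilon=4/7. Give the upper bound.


Var(Xbar) = Var(X)/n = 4/98
Chebyshev: P(|Xbar-mu| >= 4/7) <= Var(Xbar)/(4/7)^2 = (2/49)/(16/49) = 1/8

1/8


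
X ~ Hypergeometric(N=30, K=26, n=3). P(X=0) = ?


P(X=0) = C(26,0)*C(4,3) / C(30,3)
= 1*4 / 4060
= 4/4060 = 1/1015

1/1015


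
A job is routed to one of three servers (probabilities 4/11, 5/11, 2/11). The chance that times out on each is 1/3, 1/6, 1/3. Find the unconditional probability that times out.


P(A) = P(A|B1)P(B1) + P(A|B2)P(B2) + P(A|B3)P(B3)
= 1/3*4/11 + 1/6*5/11 + 1/3*2/11
= 4/33 + 5/66 + 2/33 = 17/66

17/66


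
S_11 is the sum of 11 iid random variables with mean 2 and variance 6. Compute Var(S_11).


By independence, Var(S_n) = n*Var(X_1) = 11*6 = 66

66
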